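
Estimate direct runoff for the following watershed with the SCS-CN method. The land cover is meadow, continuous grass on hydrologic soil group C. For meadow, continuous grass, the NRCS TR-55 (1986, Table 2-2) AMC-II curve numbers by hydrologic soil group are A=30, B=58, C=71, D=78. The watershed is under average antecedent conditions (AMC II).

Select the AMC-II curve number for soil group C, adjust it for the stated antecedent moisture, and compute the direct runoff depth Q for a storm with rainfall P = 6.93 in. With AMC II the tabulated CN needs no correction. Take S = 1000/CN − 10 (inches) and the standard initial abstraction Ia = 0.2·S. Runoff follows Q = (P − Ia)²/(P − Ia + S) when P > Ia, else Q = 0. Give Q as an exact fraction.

Q = 1883820409/514061300 in ≈ 3.665 in

NRCS table: meadow, continuous grass, soil group C → CN(II) = 71
AMC II — tabulated CN = 71 applies directly.
Retention S: 1000/CN − 10 with CN=71.000 → S = 290/71 ≈ 4.085 in
Ia = 0.2S: 0.2·4.085 = 0.817 in (exactly 58/71)
Excess rainfall: 6.930 − 0.817 = 6.113 in; P > Ia so Q > 0
Q: (43403/7100)² ÷ (72403/7100) = 1883820409/514061300 in (≈ 3.665 in)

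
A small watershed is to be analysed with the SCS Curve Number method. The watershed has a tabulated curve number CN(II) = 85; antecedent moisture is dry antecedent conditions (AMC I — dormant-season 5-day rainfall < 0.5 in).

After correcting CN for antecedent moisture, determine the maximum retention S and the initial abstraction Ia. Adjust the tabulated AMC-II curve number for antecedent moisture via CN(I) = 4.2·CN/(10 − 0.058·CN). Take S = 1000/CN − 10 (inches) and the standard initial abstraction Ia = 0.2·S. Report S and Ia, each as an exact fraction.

Dry (AMC I): CN(I) = 4.2·85/(10 − 0.058·85) = 357/(507/100) = 11900/169 ≈ 70.414
S = 1000/(11900/169) − 10 = 500/119 in ≈ 4.202 in
Ia = 0.2S: 0.2·4.202 = 0.840 in (exactly 100/119)

S = 500/119 in ≈ 4.202 in; Ia = 100/119 in ≈ 0.840 in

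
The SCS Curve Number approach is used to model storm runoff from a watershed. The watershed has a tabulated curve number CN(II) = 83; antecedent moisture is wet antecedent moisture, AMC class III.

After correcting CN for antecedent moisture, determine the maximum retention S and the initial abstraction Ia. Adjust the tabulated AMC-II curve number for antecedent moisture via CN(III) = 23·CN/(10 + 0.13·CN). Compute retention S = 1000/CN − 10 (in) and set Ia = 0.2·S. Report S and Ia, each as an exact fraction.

Adjust CN=83 to AMC III: 23·83/(10 + 0.13·83) → 1909 ÷ (2079/100) = 190900/2079 ≈ 91.823
Max retention: S = 1000/(190900/2079) − 10 = 1700/1909 in (≈ 0.891 in)
Initial abstraction Ia = S/5 = (1700/1909)/5 = 340/1909 ≈ 0.178 in

S = 1700/1909 in ≈ 0.891 in; Ia = 340/1909 in ≈ 0.178 in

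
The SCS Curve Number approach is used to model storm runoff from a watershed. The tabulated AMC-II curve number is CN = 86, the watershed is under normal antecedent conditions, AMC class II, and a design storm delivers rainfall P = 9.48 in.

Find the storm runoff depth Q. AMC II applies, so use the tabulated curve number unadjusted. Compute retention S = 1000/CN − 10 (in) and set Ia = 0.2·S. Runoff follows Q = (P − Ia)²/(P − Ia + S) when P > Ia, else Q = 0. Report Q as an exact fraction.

Q = 96845281/12460325 in ≈ 7.772 in

AMC II — tabulated CN = 86 applies directly.
S = 1000/86 − 10 = 70/43 in ≈ 1.628 in
Initial abstraction Ia = S/5 = (70/43)/5 = 14/43 ≈ 0.326 in
Excess rainfall: 9.480 − 0.326 = 9.154 in; P > Ia so Q > 0
Runoff Q = (P−Ia)²/(P−Ia+S) = (9.154)²/(9.154+1.628) = 96845281/12460325 ≈ 7.772 in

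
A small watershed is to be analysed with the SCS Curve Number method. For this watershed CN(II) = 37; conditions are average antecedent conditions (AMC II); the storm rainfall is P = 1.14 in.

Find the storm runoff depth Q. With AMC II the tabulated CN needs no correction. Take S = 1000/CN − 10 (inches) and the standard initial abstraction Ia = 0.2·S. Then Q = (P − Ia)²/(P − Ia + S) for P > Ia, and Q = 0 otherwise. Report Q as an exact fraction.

AMC II — tabulated CN = 37 applies directly.
Max retention: S = 1000/37 − 10 = 630/37 in (≈ 17.027 in)
Initial abstraction Ia = S/5 = (630/37)/5 = 126/37 ≈ 3.405 in
P = 1.140 ≤ Ia = 3.405 in: entire storm abstracted, Q = 0.

Q = 0 in ≈ 0.000 in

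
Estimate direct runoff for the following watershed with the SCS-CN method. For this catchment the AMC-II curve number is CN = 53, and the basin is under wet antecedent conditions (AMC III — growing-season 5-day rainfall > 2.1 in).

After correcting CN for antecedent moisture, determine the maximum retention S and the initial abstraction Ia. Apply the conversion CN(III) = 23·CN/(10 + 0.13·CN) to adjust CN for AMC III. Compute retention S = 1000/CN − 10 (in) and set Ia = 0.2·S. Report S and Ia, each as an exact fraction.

Wet (AMC III): CN(III) = 23·53/(10 + 0.13·53) = 1219/(1689/100) = 121900/1689 ≈ 72.173
Retention S: 1000/CN − 10 with CN=72.173 → S = 4700/1219 ≈ 3.856 in
Ia = 0.2S: 0.2·3.856 = 0.771 in (exactly 940/1219)

S = 4700/1219 in ≈ 3.856 in; Ia = 940/1219 in ≈ 0.771 in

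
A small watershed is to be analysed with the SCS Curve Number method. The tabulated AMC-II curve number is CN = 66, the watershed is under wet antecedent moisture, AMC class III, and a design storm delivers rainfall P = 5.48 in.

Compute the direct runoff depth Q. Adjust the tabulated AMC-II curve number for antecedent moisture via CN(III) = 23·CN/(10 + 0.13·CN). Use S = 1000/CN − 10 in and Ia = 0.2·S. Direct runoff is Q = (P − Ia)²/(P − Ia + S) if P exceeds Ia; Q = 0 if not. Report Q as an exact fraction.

Q = 9117003289/2618227425 in ≈ 3.482 in

Wet (AMC III): CN(III) = 23·66/(10 + 0.13·66) = 1518/(929/50) = 75900/929 ≈ 81.701
S = 1000/(75900/929) − 10 = 1700/759 in ≈ 2.240 in
Ia = 0.2·(1700/759) = 340/759 in ≈ 0.448 in
P − Ia = 5.480 − 0.448 = 95483/18975 ≈ 5.032 in (> 0, runoff occurs)
Runoff Q = (P−Ia)²/(P−Ia+S) = (5.032)²/(5.032+2.240) = 9117003289/2618227425 ≈ 3.482 in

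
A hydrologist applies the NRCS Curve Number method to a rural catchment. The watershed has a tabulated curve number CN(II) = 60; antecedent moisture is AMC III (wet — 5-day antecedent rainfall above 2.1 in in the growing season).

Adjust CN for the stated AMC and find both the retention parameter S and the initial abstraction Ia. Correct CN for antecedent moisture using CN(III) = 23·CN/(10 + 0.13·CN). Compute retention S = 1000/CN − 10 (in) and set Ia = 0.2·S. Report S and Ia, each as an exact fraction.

Wet (AMC III): CN(III) = 23·60/(10 + 0.13·60) = 1380/(89/5) = 6900/89 ≈ 77.528
S = 1000/(6900/89) − 10 = 200/69 in ≈ 2.899 in
Ia = 0.2S: 0.2·2.899 = 0.580 in (exactly 40/69)

S = 200/69 in ≈ 2.899 in; Ia = 40/69 in ≈ 0.580 in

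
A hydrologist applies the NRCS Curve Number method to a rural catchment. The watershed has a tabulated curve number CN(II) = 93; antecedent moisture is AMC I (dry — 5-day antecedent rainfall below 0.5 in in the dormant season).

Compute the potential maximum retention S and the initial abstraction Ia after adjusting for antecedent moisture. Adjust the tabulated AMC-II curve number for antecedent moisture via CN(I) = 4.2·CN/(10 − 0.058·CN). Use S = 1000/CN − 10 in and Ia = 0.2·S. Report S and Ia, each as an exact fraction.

Adjust CN=93 to AMC I: 4.2·93/(10 − 0.058·93) → (1953/5) ÷ (2303/500) = 27900/329 ≈ 84.802
Max retention: S = 1000/(27900/329) − 10 = 500/279 in (≈ 1.792 in)
Ia = 0.2S: 0.2·1.792 = 0.358 in (exactly 100/279)

S = 500/279 in ≈ 1.792 in; Ia = 100/279 in ≈ 0.358 in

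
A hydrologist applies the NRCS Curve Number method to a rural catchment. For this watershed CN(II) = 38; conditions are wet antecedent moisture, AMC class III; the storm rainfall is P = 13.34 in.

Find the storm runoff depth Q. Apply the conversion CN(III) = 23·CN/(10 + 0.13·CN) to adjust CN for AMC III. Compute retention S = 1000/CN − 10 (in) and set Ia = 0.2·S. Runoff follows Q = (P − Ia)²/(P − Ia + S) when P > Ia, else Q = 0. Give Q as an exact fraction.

CN(III) from CN(II)=38: (23·38)/(10 + 0.13·38) = 43700/747 ≈ 58.501
S = 1000/(43700/747) − 10 = 3100/437 in ≈ 7.094 in
Initial abstraction Ia = S/5 = (3100/437)/5 = 620/437 ≈ 1.419 in
P − Ia = 13.340 − 1.419 = 260479/21850 ≈ 11.921 in (> 0, runoff occurs)
Runoff Q = (P−Ia)²/(P−Ia+S) = (11.921)²/(11.921+7.094) = 67849309441/9078216150 ≈ 7.474 in

Q = 67849309441/9078216150 in ≈ 7.474 in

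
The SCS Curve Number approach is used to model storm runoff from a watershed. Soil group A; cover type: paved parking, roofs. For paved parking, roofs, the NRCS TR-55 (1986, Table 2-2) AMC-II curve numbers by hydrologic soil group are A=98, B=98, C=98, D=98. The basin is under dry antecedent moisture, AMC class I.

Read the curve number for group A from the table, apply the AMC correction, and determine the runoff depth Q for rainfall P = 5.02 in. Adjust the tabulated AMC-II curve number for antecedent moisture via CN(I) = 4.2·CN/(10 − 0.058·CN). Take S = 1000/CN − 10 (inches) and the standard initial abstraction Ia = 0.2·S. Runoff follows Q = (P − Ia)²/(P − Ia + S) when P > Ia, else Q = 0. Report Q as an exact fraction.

Q = 64150251841/14317454550 in ≈ 4.481 in

NRCS table: paved parking, roofs, soil group A → CN(II) = 98
Adjust CN=98 to AMC I: 4.2·98/(10 − 0.058·98) → (2058/5) ÷ (1079/250) = 102900/1079 ≈ 95.366
Max retention: S = 1000/(102900/1079) − 10 = 500/1029 in (≈ 0.486 in)
Ia = 0.2·(500/1029) = 100/1029 in ≈ 0.097 in
Since P=5.020 > Ia=0.097: effective rainfall P−Ia = 253279/51450 in
Runoff Q = (P−Ia)²/(P−Ia+S) = (4.923)²/(4.923+0.486) = 64150251841/14317454550 ≈ 4.481 in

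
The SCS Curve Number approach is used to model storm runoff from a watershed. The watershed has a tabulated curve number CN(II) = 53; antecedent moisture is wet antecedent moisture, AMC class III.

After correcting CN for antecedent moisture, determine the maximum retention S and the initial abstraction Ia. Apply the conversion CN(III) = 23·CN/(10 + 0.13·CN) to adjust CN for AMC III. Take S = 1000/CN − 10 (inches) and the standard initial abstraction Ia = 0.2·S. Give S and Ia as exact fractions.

S = 4700/1219 in ≈ 3.856 in; Ia = 940/1219 in ≈ 0.771 in

Adjust CN=53 to AMC III: 23·53/(10 + 0.13·53) → 1219 ÷ (1689/100) = 121900/1689 ≈ 72.173
Retention S: 1000/CN − 10 with CN=72.173 → S = 4700/1219 ≈ 3.856 in
Ia = 0.2S: 0.2·3.856 = 0.771 in (exactly 940/1219)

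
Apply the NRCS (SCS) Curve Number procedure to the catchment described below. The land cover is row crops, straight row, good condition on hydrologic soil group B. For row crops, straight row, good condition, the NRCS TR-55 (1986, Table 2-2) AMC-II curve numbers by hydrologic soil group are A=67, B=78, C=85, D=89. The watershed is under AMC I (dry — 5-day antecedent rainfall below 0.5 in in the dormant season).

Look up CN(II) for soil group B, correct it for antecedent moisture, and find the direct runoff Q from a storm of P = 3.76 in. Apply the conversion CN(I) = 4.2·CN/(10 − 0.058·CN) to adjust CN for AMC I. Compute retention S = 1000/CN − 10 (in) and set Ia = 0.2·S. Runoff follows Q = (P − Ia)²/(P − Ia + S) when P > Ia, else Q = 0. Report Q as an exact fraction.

Q = 1224432098/1914269175 in ≈ 0.640 in

NRCS table: row crops, straight row, good condition, soil group B → CN(II) = 78
Dry (AMC I): CN(I) = 4.2·78/(10 − 0.058·78) = (1638/5)/(1369/250) = 81900/1369 ≈ 59.825
Retention S: 1000/CN − 10 with CN=59.825 → S = 5500/819 ≈ 6.716 in
Initial abstraction Ia = S/5 = (5500/819)/5 = 1100/819 ≈ 1.343 in
Since P=3.760 > Ia=1.343: effective rainfall P−Ia = 49486/20475 in
Q: (49486/20475)² ÷ (186986/20475) = 1224432098/1914269175 in (≈ 0.640 in)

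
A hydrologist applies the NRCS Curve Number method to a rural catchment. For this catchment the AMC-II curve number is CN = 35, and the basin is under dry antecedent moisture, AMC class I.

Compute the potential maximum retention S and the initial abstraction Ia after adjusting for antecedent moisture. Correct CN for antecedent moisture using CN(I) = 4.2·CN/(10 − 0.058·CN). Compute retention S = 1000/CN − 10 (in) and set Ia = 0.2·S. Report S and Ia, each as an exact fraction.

CN(I) from CN(II)=35: (4.2·35)/(10 − 0.058·35) = 14700/797 ≈ 18.444
Max retention: S = 1000/(14700/797) − 10 = 6500/147 in (≈ 44.218 in)
Ia = 0.2S: 0.2·44.218 = 8.844 in (exactly 1300/147)

S = 6500/147 in ≈ 44.218 in; Ia = 1300/147 in ≈ 8.844 in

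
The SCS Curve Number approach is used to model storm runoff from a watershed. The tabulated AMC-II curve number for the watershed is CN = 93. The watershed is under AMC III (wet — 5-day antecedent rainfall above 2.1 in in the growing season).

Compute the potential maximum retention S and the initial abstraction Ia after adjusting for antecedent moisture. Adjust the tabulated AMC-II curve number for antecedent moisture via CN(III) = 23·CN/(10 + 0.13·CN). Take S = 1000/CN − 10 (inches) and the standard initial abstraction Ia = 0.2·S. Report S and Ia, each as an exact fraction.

S = 700/2139 in ≈ 0.327 in; Ia = 140/2139 in ≈ 0.065 in

Wet (AMC III): CN(III) = 23·93/(10 + 0.13·93) = 2139/(2209/100) = 213900/2209 ≈ 96.831
Max retention: S = 1000/(213900/2209) − 10 = 700/2139 in (≈ 0.327 in)
Initial abstraction Ia = S/5 = (700/2139)/5 = 140/2139 ≈ 0.065 in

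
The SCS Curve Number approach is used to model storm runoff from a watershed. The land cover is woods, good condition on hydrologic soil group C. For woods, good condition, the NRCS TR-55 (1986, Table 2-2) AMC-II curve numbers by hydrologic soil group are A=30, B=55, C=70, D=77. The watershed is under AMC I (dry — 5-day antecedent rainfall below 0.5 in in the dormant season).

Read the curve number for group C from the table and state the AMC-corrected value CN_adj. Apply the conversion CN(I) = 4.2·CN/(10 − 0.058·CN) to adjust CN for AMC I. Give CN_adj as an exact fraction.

NRCS table: woods, good condition, soil group C → CN(II) = 70
Adjust CN=70 to AMC I: 4.2·70/(10 − 0.058·70) → 294 ÷ (297/50) = 4900/99 ≈ 49.495

CN_adj = 4900/99 ≈ 49.495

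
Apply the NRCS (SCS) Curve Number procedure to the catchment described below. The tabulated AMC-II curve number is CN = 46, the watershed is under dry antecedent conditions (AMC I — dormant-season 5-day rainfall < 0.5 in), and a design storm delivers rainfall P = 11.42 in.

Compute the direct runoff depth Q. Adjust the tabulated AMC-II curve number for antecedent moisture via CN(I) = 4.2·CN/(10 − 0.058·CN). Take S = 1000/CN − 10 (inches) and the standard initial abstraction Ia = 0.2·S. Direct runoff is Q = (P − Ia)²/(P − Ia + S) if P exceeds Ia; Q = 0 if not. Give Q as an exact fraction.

Q = 2202518761/2189044550 in ≈ 1.006 in

Dry (AMC I): CN(I) = 4.2·46/(10 − 0.058·46) = (966/5)/(1833/250) = 16100/611 ≈ 26.350
Max retention: S = 1000/(16100/611) − 10 = 4500/161 in (≈ 27.950 in)
Initial abstraction Ia = S/5 = (4500/161)/5 = 900/161 ≈ 5.590 in
P − Ia = 11.420 − 5.590 = 46931/8050 ≈ 5.830 in (> 0, runoff occurs)
Q: (46931/8050)² ÷ (271931/8050) = 2202518761/2189044550 in (≈ 1.006 in)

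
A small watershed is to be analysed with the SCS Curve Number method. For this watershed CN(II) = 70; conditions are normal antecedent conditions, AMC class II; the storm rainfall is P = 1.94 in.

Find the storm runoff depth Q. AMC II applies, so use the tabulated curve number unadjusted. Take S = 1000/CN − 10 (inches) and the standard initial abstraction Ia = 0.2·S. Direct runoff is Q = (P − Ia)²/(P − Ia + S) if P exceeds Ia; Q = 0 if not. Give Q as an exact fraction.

AMC II — tabulated CN = 70 applies directly.
Retention S: 1000/CN − 10 with CN=70.000 → S = 30/7 ≈ 4.286 in
Initial abstraction Ia = S/5 = (30/7)/5 = 6/7 ≈ 0.857 in
P − Ia = 1.940 − 0.857 = 379/350 ≈ 1.083 in (> 0, runoff occurs)
Q: (379/350)² ÷ (1879/350) = 143641/657650 in (≈ 0.218 in)

Q = 143641/657650 in ≈ 0.218 in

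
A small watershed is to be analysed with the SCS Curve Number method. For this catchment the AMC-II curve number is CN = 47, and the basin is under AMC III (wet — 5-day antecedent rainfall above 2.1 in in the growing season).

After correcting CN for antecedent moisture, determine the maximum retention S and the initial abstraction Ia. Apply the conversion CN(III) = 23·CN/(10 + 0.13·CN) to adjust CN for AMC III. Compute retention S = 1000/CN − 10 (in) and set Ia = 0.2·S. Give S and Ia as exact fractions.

Adjust CN=47 to AMC III: 23·47/(10 + 0.13·47) → 1081 ÷ (1611/100) = 108100/1611 ≈ 67.101
Max retention: S = 1000/(108100/1611) − 10 = 5300/1081 in (≈ 4.903 in)
Initial abstraction Ia = S/5 = (5300/1081)/5 = 1060/1081 ≈ 0.981 in

S = 5300/1081 in ≈ 4.903 in; Ia = 1060/1081 in ≈ 0.981 in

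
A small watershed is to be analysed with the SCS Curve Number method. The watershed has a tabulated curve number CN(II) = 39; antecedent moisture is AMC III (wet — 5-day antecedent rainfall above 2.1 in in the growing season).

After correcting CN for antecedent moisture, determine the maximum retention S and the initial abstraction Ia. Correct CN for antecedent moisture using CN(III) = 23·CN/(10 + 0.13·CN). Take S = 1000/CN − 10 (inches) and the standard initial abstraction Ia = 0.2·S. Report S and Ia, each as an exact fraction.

CN(III) from CN(II)=39: (23·39)/(10 + 0.13·39) = 89700/1507 ≈ 59.522
Max retention: S = 1000/(89700/1507) − 10 = 6100/897 in (≈ 6.800 in)
Ia = 0.2·(6100/897) = 1220/897 in ≈ 1.360 in

S = 6100/897 in ≈ 6.800 in; Ia = 1220/897 in ≈ 1.360 in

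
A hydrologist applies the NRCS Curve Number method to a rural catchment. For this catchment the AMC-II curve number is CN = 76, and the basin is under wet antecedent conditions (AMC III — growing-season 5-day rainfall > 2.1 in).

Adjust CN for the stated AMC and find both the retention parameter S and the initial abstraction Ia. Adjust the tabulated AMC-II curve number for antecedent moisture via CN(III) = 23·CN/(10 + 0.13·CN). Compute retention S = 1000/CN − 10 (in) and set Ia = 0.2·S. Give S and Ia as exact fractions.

Adjust CN=76 to AMC III: 23·76/(10 + 0.13·76) → 1748 ÷ (497/25) = 43700/497 ≈ 87.928
S = 1000/(43700/497) − 10 = 600/437 in ≈ 1.373 in
Ia = 0.2S: 0.2·1.373 = 0.275 in (exactly 120/437)

S = 600/437 in ≈ 1.373 in; Ia = 120/437 in ≈ 0.275 in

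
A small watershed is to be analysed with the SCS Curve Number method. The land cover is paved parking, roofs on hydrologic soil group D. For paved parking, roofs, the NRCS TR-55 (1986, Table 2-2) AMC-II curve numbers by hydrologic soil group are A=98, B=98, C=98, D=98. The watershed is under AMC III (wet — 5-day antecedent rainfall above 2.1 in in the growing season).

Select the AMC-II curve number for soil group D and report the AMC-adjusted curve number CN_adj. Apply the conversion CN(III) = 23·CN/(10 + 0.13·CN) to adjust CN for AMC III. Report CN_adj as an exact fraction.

CN_adj = 112700/1137 ≈ 99.120

NRCS table: paved parking, roofs, soil group D → CN(II) = 98
CN(III) from CN(II)=98: (23·98)/(10 + 0.13·98) = 112700/1137 ≈ 99.120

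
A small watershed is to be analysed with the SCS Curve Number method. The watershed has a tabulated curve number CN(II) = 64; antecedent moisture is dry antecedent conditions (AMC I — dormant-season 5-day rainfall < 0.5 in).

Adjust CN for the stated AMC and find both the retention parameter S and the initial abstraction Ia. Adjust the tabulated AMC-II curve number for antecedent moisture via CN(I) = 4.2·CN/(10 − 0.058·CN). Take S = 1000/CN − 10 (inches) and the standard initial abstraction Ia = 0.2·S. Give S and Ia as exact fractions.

Dry (AMC I): CN(I) = 4.2·64/(10 − 0.058·64) = (1344/5)/(786/125) = 5600/131 ≈ 42.748
Max retention: S = 1000/(5600/131) − 10 = 375/28 in (≈ 13.393 in)
Ia = 0.2·(375/28) = 75/28 in ≈ 2.679 in

S = 375/28 in ≈ 13.393 in; Ia = 75/28 in ≈ 2.679 in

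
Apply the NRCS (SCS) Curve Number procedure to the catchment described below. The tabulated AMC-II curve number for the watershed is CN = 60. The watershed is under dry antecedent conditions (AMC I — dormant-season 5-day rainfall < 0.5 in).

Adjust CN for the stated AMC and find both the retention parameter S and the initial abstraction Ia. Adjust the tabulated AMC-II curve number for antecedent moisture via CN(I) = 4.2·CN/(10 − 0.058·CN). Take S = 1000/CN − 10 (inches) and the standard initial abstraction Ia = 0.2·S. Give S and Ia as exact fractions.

S = 1000/63 in ≈ 15.873 in; Ia = 200/63 in ≈ 3.175 in

CN(I) from CN(II)=60: (4.2·60)/(10 − 0.058·60) = 6300/163 ≈ 38.650
Retention S: 1000/CN − 10 with CN=38.650 → S = 1000/63 ≈ 15.873 in
Ia = 0.2·(1000/63) = 200/63 in ≈ 3.175 in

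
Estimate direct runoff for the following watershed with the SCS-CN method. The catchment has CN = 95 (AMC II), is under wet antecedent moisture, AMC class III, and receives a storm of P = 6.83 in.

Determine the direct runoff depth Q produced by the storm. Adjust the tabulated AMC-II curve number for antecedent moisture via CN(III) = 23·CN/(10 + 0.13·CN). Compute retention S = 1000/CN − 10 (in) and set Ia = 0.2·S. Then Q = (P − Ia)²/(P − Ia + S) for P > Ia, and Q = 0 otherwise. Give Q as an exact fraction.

Q = 87895053841/13392782700 in ≈ 6.563 in

Adjust CN=95 to AMC III: 23·95/(10 + 0.13·95) → 2185 ÷ (447/20) = 43700/447 ≈ 97.763
S = 1000/(43700/447) − 10 = 100/437 in ≈ 0.229 in
Ia = 0.2·(100/437) = 20/437 in ≈ 0.046 in
Excess rainfall: 6.830 − 0.046 = 6.784 in; P > Ia so Q > 0
Q = (296471/43700)²/((296471/43700) + 100/437) = (87895053841/1909690000)/(306471/43700) = 87895053841/13392782700 in ≈ 6.563 in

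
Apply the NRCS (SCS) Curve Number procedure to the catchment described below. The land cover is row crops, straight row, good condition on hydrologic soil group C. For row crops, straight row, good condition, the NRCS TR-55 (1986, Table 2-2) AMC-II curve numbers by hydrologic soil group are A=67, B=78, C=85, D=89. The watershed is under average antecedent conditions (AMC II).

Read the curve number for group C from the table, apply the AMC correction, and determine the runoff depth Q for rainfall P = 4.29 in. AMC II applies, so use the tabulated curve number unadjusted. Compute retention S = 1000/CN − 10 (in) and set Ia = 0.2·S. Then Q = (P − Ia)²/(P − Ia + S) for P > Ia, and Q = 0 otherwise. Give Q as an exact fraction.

NRCS table: row crops, straight row, good condition, soil group C → CN(II) = 85
AMC II — tabulated CN = 85 applies directly.
Retention S: 1000/CN − 10 with CN=85.000 → S = 30/17 ≈ 1.765 in
Initial abstraction Ia = S/5 = (30/17)/5 = 6/17 ≈ 0.353 in
Excess rainfall: 4.290 − 0.353 = 3.937 in; P > Ia so Q > 0
Q = (6693/1700)²/((6693/1700) + 30/17) = (44796249/2890000)/(9693/1700) = 4977361/1830900 in ≈ 2.719 in

Q = 4977361/1830900 in ≈ 2.719 in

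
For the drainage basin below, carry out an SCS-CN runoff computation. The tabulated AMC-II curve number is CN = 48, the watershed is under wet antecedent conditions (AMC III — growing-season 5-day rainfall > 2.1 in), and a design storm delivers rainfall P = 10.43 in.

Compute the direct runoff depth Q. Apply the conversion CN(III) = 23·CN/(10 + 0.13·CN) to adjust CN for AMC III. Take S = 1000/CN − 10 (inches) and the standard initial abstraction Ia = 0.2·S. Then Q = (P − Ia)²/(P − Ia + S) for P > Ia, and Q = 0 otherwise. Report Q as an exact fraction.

CN(III) from CN(II)=48: (23·48)/(10 + 0.13·48) = 13800/203 ≈ 67.980
Max retention: S = 1000/(13800/203) − 10 = 325/69 in (≈ 4.710 in)
Initial abstraction Ia = S/5 = (325/69)/5 = 65/69 ≈ 0.942 in
P − Ia = 10.430 − 0.942 = 65467/6900 ≈ 9.488 in (> 0, runoff occurs)
Q: (65467/6900)² ÷ (97967/6900) = 4285928089/675972300 in (≈ 6.340 in)

Q = 4285928089/675972300 in ≈ 6.340 in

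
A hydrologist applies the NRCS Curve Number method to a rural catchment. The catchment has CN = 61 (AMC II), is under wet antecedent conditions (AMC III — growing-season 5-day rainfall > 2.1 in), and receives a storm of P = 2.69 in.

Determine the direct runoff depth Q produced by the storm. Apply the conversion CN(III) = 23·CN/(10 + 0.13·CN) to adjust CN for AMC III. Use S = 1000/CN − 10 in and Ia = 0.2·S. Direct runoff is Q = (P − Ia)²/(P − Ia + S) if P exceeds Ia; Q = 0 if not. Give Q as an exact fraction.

Adjust CN=61 to AMC III: 23·61/(10 + 0.13·61) → 1403 ÷ (1793/100) = 140300/1793 ≈ 78.249
Retention S: 1000/CN − 10 with CN=78.249 → S = 3900/1403 ≈ 2.780 in
Initial abstraction Ia = S/5 = (3900/1403)/5 = 780/1403 ≈ 0.556 in
Excess rainfall: 2.690 − 0.556 = 2.134 in; P > Ia so Q > 0
Q = (299407/140300)²/((299407/140300) + 3900/1403) = (89644551649/19684090000)/(689407/140300) = 89644551649/96723802100 in ≈ 0.927 in

Q = 89644551649/96723802100 in ≈ 0.927 in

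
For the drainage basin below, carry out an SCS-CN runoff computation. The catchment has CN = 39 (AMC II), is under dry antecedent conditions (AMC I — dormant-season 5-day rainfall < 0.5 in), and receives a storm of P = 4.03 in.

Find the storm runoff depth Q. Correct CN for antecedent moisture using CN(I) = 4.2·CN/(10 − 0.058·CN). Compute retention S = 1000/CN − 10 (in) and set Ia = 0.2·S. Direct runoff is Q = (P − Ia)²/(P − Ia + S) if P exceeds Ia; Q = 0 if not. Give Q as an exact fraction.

Q = 0 in ≈ 0.000 in

Dry (AMC I): CN(I) = 4.2·39/(10 − 0.058·39) = (819/5)/(3869/500) = 81900/3869 ≈ 21.168
Retention S: 1000/CN − 10 with CN=21.168 → S = 30500/819 ≈ 37.241 in
Initial abstraction Ia = S/5 = (30500/819)/5 = 6100/819 ≈ 7.448 in
P = 4.030 ≤ Ia = 7.448 in: entire storm abstracted, Q = 0.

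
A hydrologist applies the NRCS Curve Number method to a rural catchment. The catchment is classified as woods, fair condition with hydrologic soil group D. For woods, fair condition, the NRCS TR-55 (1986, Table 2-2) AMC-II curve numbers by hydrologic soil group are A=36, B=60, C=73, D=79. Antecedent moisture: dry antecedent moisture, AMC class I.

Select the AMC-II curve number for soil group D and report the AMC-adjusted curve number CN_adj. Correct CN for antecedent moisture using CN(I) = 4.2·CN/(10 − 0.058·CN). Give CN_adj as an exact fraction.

NRCS table: woods, fair condition, soil group D → CN(II) = 79
Adjust CN=79 to AMC I: 4.2·79/(10 − 0.058·79) → (1659/5) ÷ (2709/500) = 7900/129 ≈ 61.240

CN_adj = 7900/129 ≈ 61.240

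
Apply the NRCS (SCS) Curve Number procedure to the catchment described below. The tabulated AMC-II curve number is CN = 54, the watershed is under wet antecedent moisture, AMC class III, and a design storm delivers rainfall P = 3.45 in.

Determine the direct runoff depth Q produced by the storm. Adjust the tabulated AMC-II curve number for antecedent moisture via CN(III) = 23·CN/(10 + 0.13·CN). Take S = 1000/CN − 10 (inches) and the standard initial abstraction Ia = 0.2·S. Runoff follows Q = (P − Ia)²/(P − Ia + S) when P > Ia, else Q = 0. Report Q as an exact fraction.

Wet (AMC III): CN(III) = 23·54/(10 + 0.13·54) = 1242/(851/50) = 2700/37 ≈ 72.973
Max retention: S = 1000/(2700/37) − 10 = 100/27 in (≈ 3.704 in)
Ia = 0.2S: 0.2·3.704 = 0.741 in (exactly 20/27)
P − Ia = 3.450 − 0.741 = 1463/540 ≈ 2.709 in (> 0, runoff occurs)
Runoff Q = (P−Ia)²/(P−Ia+S) = (2.709)²/(2.709+3.704) = 2140369/1870020 ≈ 1.145 in

Q = 2140369/1870020 in ≈ 1.145 in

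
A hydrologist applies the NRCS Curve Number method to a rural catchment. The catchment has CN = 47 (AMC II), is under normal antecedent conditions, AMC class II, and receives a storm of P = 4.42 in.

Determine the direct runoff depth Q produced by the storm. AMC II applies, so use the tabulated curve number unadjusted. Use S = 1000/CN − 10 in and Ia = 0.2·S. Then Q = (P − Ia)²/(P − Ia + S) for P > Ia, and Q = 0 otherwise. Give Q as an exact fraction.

CN(II) = 47; AMC II needs no correction.
S = 1000/47 − 10 = 530/47 in ≈ 11.277 in
Initial abstraction Ia = S/5 = (530/47)/5 = 106/47 ≈ 2.255 in
Excess rainfall: 4.420 − 2.255 = 2.165 in; P > Ia so Q > 0
Q = (5087/2350)²/((5087/2350) + 530/47) = (25877569/5522500)/(31587/2350) = 25877569/74229450 in ≈ 0.349 in

Q = 25877569/74229450 in ≈ 0.349 in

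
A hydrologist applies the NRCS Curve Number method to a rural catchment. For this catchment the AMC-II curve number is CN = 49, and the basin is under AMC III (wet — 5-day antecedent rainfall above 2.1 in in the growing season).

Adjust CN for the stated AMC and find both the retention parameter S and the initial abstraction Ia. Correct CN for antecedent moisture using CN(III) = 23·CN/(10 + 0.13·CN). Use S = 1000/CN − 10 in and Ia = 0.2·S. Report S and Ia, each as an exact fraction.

S = 5100/1127 in ≈ 4.525 in; Ia = 1020/1127 in ≈ 0.905 in

Wet (AMC III): CN(III) = 23·49/(10 + 0.13·49) = 1127/(1637/100) = 112700/1637 ≈ 68.845
S = 1000/(112700/1637) − 10 = 5100/1127 in ≈ 4.525 in
Ia = 0.2·(5100/1127) = 1020/1127 in ≈ 0.905 in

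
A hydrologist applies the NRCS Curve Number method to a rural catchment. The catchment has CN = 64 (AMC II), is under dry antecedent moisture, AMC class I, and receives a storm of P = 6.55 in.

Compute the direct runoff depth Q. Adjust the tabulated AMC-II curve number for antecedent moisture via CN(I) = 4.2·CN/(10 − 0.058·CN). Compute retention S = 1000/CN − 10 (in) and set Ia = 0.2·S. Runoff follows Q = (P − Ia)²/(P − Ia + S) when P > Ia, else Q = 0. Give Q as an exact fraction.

Q = 73441/84595 in ≈ 0.868 in

Adjust CN=64 to AMC I: 4.2·64/(10 − 0.058·64) → (1344/5) ÷ (786/125) = 5600/131 ≈ 42.748
Retention S: 1000/CN − 10 with CN=42.748 → S = 375/28 ≈ 13.393 in
Initial abstraction Ia = S/5 = (375/28)/5 = 75/28 ≈ 2.679 in
Since P=6.550 > Ia=2.679: effective rainfall P−Ia = 271/70 in
Runoff Q = (P−Ia)²/(P−Ia+S) = (3.871)²/(3.871+13.393) = 73441/84595 ≈ 0.868 in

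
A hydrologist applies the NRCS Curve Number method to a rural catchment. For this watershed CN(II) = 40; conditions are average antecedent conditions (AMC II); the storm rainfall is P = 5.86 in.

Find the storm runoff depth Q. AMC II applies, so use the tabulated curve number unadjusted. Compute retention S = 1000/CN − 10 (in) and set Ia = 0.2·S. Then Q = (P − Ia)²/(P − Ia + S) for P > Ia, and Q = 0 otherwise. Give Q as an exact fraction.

Q = 20449/44650 in ≈ 0.458 in

AMC II — tabulated CN = 40 applies directly.
Retention S: 1000/CN − 10 with CN=40.000 → S = 15 ≈ 15.000 in
Ia = 0.2·15 = 3 in ≈ 3.000 in
Since P=5.860 > Ia=3.000: effective rainfall P−Ia = 143/50 in
Runoff Q = (P−Ia)²/(P−Ia+S) = (2.860)²/(2.860+15.000) = 20449/44650 ≈ 0.458 in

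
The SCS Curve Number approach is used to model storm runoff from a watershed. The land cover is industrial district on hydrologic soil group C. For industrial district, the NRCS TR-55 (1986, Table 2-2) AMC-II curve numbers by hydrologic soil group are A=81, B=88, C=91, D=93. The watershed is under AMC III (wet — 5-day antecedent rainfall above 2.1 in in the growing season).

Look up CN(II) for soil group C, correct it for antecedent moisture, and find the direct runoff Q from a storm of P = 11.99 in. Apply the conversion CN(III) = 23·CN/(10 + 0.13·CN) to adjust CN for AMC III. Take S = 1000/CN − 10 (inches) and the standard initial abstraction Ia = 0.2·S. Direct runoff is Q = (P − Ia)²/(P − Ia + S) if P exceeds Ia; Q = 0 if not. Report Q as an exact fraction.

Q = 6207607131049/540309415100 in ≈ 11.489 in

NRCS table: industrial district, soil group C → CN(II) = 91
Wet (AMC III): CN(III) = 23·91/(10 + 0.13·91) = 2093/(2183/100) = 209300/2183 ≈ 95.877
Max retention: S = 1000/(209300/2183) − 10 = 900/2093 in (≈ 0.430 in)
Initial abstraction Ia = S/5 = (900/2093)/5 = 180/2093 ≈ 0.086 in
Excess rainfall: 11.990 − 0.086 = 11.904 in; P > Ia so Q > 0
Runoff Q = (P−Ia)²/(P−Ia+S) = (11.904)²/(11.904+0.430) = 6207607131049/540309415100 ≈ 11.489 in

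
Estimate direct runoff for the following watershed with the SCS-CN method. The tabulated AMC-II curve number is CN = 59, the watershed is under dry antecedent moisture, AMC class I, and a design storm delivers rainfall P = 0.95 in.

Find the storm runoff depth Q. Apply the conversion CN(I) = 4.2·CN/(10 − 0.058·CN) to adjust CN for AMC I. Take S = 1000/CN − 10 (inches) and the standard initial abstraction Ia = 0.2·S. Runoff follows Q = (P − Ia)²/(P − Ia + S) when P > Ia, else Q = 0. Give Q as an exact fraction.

Q = 0 in ≈ 0.000 in

Dry (AMC I): CN(I) = 4.2·59/(10 − 0.058·59) = (1239/5)/(3289/500) = 123900/3289 ≈ 37.671
Max retention: S = 1000/(123900/3289) − 10 = 20500/1239 in (≈ 16.546 in)
Ia = 0.2S: 0.2·16.546 = 3.309 in (exactly 4100/1239)
P = 0.950 ≤ Ia = 3.309 in: entire storm abstracted, Q = 0.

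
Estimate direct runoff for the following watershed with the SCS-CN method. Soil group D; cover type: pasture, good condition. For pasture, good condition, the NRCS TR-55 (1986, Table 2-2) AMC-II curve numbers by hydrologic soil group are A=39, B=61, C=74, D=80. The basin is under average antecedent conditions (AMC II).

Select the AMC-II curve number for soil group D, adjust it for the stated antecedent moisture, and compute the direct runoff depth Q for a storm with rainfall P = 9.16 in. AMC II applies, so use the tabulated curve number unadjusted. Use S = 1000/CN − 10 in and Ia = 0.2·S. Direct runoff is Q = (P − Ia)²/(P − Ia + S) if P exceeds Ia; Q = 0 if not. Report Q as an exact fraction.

Q = 187489/27900 in ≈ 6.720 in

NRCS table: pasture, good condition, soil group D → CN(II) = 80
AMC II — tabulated CN = 80 applies directly.
Retention S: 1000/CN − 10 with CN=80.000 → S = 5/2 ≈ 2.500 in
Initial abstraction Ia = S/5 = (5/2)/5 = 1/2 ≈ 0.500 in
Since P=9.160 > Ia=0.500: effective rainfall P−Ia = 433/50 in
Q = (433/50)²/((433/50) + 5/2) = (187489/2500)/(279/25) = 187489/27900 in ≈ 6.720 in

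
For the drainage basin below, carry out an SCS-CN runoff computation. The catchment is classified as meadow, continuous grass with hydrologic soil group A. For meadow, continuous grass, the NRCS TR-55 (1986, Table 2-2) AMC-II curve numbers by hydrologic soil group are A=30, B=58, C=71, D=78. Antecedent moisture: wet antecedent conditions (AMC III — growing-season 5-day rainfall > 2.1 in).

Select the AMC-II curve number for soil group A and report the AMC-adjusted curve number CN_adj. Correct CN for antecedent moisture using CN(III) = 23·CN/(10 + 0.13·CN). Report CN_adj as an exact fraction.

NRCS table: meadow, continuous grass, soil group A → CN(II) = 30
Wet (AMC III): CN(III) = 23·30/(10 + 0.13·30) = 690/(139/10) = 6900/139 ≈ 49.640

CN_adj = 6900/139 ≈ 49.640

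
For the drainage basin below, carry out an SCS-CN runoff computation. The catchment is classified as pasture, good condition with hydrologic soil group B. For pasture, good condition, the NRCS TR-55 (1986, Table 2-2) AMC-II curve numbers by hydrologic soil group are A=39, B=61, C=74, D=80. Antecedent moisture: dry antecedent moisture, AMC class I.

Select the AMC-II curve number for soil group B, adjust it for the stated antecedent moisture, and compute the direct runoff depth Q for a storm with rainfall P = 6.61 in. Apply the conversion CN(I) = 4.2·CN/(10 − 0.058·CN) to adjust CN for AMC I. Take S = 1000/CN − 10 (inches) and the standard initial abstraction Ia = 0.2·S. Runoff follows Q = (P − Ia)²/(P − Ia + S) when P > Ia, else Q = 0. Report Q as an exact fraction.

Q = 23179149009/34255946900 in ≈ 0.677 in

NRCS table: pasture, good condition, soil group B → CN(II) = 61
Dry (AMC I): CN(I) = 4.2·61/(10 − 0.058·61) = (1281/5)/(3231/500) = 42700/1077 ≈ 39.647
S = 1000/(42700/1077) − 10 = 6500/427 in ≈ 15.222 in
Ia = 0.2S: 0.2·15.222 = 3.044 in (exactly 1300/427)
Since P=6.610 > Ia=3.044: effective rainfall P−Ia = 152247/42700 in
Runoff Q = (P−Ia)²/(P−Ia+S) = (3.566)²/(3.566+15.222) = 23179149009/34255946900 ≈ 0.677 in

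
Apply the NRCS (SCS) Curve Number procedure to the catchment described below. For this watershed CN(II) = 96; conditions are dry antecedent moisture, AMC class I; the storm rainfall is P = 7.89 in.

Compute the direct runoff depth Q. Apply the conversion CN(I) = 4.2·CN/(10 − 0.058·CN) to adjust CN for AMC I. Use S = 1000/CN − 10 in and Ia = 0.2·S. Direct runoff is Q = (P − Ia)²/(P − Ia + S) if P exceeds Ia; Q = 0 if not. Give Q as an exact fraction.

CN(I) from CN(II)=96: (4.2·96)/(10 − 0.058·96) = 25200/277 ≈ 90.975
Max retention: S = 1000/(25200/277) − 10 = 125/126 in (≈ 0.992 in)
Ia = 0.2·(125/126) = 25/126 in ≈ 0.198 in
P − Ia = 7.890 − 0.198 = 48457/6300 ≈ 7.692 in (> 0, runoff occurs)
Runoff Q = (P−Ia)²/(P−Ia+S) = (7.692)²/(7.692+0.992) = 2348080849/344654100 ≈ 6.813 in

Q = 2348080849/344654100 in ≈ 6.813 in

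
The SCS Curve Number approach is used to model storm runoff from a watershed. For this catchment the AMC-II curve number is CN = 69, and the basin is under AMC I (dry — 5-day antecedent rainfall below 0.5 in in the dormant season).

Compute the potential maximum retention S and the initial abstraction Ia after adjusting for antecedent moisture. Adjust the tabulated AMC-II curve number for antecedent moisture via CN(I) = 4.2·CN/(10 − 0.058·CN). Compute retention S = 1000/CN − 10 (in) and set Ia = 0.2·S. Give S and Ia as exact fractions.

Adjust CN=69 to AMC I: 4.2·69/(10 − 0.058·69) → (1449/5) ÷ (2999/500) = 144900/2999 ≈ 48.316
Retention S: 1000/CN − 10 with CN=48.316 → S = 15500/1449 ≈ 10.697 in
Initial abstraction Ia = S/5 = (15500/1449)/5 = 3100/1449 ≈ 2.139 in

S = 15500/1449 in ≈ 10.697 in; Ia = 3100/1449 in ≈ 2.139 in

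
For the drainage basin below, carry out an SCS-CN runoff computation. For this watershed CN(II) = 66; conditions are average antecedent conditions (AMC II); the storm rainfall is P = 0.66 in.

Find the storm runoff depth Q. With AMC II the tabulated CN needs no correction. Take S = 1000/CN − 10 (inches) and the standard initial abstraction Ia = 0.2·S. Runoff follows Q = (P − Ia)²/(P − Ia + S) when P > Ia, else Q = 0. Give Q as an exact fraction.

Q = 0 in ≈ 0.000 in

CN(II) = 66; AMC II needs no correction.
Retention S: 1000/CN − 10 with CN=66.000 → S = 170/33 ≈ 5.152 in
Ia = 0.2·(170/33) = 34/33 in ≈ 1.030 in
P = 0.660 ≤ Ia = 1.030 in: entire storm abstracted, Q = 0.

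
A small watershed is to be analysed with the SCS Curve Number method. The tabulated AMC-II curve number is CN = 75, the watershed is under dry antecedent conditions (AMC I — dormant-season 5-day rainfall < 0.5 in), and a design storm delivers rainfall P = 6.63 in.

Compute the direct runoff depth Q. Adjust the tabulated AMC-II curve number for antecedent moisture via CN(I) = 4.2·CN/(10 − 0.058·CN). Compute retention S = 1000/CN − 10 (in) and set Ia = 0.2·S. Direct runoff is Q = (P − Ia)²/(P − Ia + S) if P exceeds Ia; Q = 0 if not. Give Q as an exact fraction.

Q = 1009269361/515144700 in ≈ 1.959 in

Adjust CN=75 to AMC I: 4.2·75/(10 − 0.058·75) → 315 ÷ (113/20) = 6300/113 ≈ 55.752
S = 1000/(6300/113) − 10 = 500/63 in ≈ 7.937 in
Ia = 0.2S: 0.2·7.937 = 1.587 in (exactly 100/63)
Excess rainfall: 6.630 − 1.587 = 5.043 in; P > Ia so Q > 0
Q: (31769/6300)² ÷ (81769/6300) = 1009269361/515144700 in (≈ 1.959 in)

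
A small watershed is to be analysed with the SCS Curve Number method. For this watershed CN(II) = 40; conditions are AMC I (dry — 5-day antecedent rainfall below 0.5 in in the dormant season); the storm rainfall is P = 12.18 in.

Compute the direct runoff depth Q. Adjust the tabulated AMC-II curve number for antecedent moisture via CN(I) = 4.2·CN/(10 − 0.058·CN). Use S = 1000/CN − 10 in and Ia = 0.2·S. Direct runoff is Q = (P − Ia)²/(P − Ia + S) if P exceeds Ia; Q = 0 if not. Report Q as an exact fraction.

Q = 3108169/4992050 in ≈ 0.623 in

Adjust CN=40 to AMC I: 4.2·40/(10 − 0.058·40) → 168 ÷ (192/25) = 175/8 ≈ 21.875
Retention S: 1000/CN − 10 with CN=21.875 → S = 250/7 ≈ 35.714 in
Ia = 0.2S: 0.2·35.714 = 7.143 in (exactly 50/7)
Since P=12.180 > Ia=7.143: effective rainfall P−Ia = 1763/350 in
Runoff Q = (P−Ia)²/(P−Ia+S) = (5.037)²/(5.037+35.714) = 3108169/4992050 ≈ 0.623 in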